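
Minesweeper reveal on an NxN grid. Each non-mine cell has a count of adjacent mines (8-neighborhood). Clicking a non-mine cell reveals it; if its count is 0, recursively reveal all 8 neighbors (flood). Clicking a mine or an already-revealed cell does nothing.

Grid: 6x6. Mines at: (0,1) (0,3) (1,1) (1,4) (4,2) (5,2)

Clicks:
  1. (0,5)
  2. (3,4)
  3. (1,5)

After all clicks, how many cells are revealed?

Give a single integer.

Answer: 14

Derivation:
Click 1 (0,5) count=1: revealed 1 new [(0,5)] -> total=1
Click 2 (3,4) count=0: revealed 12 new [(2,3) (2,4) (2,5) (3,3) (3,4) (3,5) (4,3) (4,4) (4,5) (5,3) (5,4) (5,5)] -> total=13
Click 3 (1,5) count=1: revealed 1 new [(1,5)] -> total=14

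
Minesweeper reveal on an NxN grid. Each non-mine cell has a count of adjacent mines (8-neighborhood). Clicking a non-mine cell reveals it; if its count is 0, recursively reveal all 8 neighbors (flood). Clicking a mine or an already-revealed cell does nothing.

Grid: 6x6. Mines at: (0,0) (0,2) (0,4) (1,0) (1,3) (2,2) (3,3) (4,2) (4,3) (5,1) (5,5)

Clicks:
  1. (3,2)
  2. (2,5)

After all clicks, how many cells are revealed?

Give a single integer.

Answer: 9

Derivation:
Click 1 (3,2) count=4: revealed 1 new [(3,2)] -> total=1
Click 2 (2,5) count=0: revealed 8 new [(1,4) (1,5) (2,4) (2,5) (3,4) (3,5) (4,4) (4,5)] -> total=9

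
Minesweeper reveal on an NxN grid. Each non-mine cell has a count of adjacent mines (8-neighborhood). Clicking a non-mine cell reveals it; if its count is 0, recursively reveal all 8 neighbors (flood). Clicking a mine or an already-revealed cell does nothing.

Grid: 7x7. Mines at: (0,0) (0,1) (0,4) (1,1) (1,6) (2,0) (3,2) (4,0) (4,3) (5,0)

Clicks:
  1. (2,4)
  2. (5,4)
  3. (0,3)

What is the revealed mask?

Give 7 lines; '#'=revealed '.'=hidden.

Click 1 (2,4) count=0: revealed 26 new [(1,3) (1,4) (1,5) (2,3) (2,4) (2,5) (2,6) (3,3) (3,4) (3,5) (3,6) (4,4) (4,5) (4,6) (5,1) (5,2) (5,3) (5,4) (5,5) (5,6) (6,1) (6,2) (6,3) (6,4) (6,5) (6,6)] -> total=26
Click 2 (5,4) count=1: revealed 0 new [(none)] -> total=26
Click 3 (0,3) count=1: revealed 1 new [(0,3)] -> total=27

Answer: ...#...
...###.
...####
...####
....###
.######
.######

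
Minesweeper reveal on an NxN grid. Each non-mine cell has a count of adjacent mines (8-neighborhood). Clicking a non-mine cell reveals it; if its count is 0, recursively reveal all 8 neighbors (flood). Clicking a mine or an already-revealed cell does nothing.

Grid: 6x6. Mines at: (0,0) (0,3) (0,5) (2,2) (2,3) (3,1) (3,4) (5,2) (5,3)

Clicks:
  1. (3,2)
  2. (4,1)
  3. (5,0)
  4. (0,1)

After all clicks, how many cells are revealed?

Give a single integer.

Answer: 6

Derivation:
Click 1 (3,2) count=3: revealed 1 new [(3,2)] -> total=1
Click 2 (4,1) count=2: revealed 1 new [(4,1)] -> total=2
Click 3 (5,0) count=0: revealed 3 new [(4,0) (5,0) (5,1)] -> total=5
Click 4 (0,1) count=1: revealed 1 new [(0,1)] -> total=6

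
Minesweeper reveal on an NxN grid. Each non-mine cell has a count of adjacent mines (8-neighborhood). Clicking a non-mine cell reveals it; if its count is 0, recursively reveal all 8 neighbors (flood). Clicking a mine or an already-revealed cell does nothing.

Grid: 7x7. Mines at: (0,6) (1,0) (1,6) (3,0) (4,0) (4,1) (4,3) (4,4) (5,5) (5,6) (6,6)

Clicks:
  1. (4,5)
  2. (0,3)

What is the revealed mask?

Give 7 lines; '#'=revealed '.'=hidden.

Click 1 (4,5) count=3: revealed 1 new [(4,5)] -> total=1
Click 2 (0,3) count=0: revealed 20 new [(0,1) (0,2) (0,3) (0,4) (0,5) (1,1) (1,2) (1,3) (1,4) (1,5) (2,1) (2,2) (2,3) (2,4) (2,5) (3,1) (3,2) (3,3) (3,4) (3,5)] -> total=21

Answer: .#####.
.#####.
.#####.
.#####.
.....#.
.......
.......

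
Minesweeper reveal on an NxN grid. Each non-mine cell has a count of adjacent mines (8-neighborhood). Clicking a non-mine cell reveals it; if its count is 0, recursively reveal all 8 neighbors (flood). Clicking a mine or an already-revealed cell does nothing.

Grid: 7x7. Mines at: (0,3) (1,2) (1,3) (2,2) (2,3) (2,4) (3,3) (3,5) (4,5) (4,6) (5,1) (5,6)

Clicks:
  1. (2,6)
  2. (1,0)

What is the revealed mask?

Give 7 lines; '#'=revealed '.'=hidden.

Click 1 (2,6) count=1: revealed 1 new [(2,6)] -> total=1
Click 2 (1,0) count=0: revealed 10 new [(0,0) (0,1) (1,0) (1,1) (2,0) (2,1) (3,0) (3,1) (4,0) (4,1)] -> total=11

Answer: ##.....
##.....
##....#
##.....
##.....
.......
.......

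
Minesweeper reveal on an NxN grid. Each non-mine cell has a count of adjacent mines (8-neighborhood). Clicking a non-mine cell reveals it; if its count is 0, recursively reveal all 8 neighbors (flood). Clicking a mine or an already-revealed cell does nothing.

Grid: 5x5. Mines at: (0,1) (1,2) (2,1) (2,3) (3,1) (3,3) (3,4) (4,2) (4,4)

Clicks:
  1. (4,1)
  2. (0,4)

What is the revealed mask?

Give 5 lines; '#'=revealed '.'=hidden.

Click 1 (4,1) count=2: revealed 1 new [(4,1)] -> total=1
Click 2 (0,4) count=0: revealed 4 new [(0,3) (0,4) (1,3) (1,4)] -> total=5

Answer: ...##
...##
.....
.....
.#...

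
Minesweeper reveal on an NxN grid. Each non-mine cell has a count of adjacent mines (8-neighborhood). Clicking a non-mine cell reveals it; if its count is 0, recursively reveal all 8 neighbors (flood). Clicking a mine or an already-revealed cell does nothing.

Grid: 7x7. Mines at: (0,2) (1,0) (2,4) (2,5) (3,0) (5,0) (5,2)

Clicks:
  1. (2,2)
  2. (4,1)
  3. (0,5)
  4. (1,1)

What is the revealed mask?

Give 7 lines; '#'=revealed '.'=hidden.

Answer: ...####
.######
.###...
.###...
.###...
.......
.......

Derivation:
Click 1 (2,2) count=0: revealed 12 new [(1,1) (1,2) (1,3) (2,1) (2,2) (2,3) (3,1) (3,2) (3,3) (4,1) (4,2) (4,3)] -> total=12
Click 2 (4,1) count=3: revealed 0 new [(none)] -> total=12
Click 3 (0,5) count=0: revealed 7 new [(0,3) (0,4) (0,5) (0,6) (1,4) (1,5) (1,6)] -> total=19
Click 4 (1,1) count=2: revealed 0 new [(none)] -> total=19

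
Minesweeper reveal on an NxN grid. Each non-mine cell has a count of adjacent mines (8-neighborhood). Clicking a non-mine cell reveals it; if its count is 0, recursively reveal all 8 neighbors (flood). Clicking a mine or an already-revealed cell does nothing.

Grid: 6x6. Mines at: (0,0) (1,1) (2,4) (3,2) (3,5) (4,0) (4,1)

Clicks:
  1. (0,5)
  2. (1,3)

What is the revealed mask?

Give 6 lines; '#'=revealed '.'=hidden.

Answer: ..####
..####
......
......
......
......

Derivation:
Click 1 (0,5) count=0: revealed 8 new [(0,2) (0,3) (0,4) (0,5) (1,2) (1,3) (1,4) (1,5)] -> total=8
Click 2 (1,3) count=1: revealed 0 new [(none)] -> total=8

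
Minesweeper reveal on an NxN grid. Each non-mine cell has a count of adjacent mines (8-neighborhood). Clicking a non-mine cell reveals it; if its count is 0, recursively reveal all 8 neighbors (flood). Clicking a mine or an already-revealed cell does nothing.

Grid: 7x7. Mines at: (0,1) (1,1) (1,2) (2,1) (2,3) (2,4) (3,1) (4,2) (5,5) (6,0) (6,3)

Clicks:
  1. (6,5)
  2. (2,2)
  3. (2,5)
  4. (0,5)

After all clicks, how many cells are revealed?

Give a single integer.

Answer: 16

Derivation:
Click 1 (6,5) count=1: revealed 1 new [(6,5)] -> total=1
Click 2 (2,2) count=5: revealed 1 new [(2,2)] -> total=2
Click 3 (2,5) count=1: revealed 1 new [(2,5)] -> total=3
Click 4 (0,5) count=0: revealed 13 new [(0,3) (0,4) (0,5) (0,6) (1,3) (1,4) (1,5) (1,6) (2,6) (3,5) (3,6) (4,5) (4,6)] -> total=16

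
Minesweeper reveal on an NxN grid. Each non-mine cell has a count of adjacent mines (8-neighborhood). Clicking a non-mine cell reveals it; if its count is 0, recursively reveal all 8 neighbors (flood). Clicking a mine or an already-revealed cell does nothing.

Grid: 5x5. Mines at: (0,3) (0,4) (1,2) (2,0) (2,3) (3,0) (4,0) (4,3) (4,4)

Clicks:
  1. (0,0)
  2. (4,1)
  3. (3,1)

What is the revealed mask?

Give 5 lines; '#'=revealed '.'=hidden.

Click 1 (0,0) count=0: revealed 4 new [(0,0) (0,1) (1,0) (1,1)] -> total=4
Click 2 (4,1) count=2: revealed 1 new [(4,1)] -> total=5
Click 3 (3,1) count=3: revealed 1 new [(3,1)] -> total=6

Answer: ##...
##...
.....
.#...
.#...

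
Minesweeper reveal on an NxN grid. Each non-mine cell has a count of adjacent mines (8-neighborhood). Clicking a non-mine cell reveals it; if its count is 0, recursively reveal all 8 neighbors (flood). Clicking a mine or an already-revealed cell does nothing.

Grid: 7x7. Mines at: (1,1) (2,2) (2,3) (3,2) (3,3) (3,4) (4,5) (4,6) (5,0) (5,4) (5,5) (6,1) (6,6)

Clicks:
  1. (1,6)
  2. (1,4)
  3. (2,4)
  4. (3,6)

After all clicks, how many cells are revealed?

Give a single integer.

Answer: 15

Derivation:
Click 1 (1,6) count=0: revealed 15 new [(0,2) (0,3) (0,4) (0,5) (0,6) (1,2) (1,3) (1,4) (1,5) (1,6) (2,4) (2,5) (2,6) (3,5) (3,6)] -> total=15
Click 2 (1,4) count=1: revealed 0 new [(none)] -> total=15
Click 3 (2,4) count=3: revealed 0 new [(none)] -> total=15
Click 4 (3,6) count=2: revealed 0 new [(none)] -> total=15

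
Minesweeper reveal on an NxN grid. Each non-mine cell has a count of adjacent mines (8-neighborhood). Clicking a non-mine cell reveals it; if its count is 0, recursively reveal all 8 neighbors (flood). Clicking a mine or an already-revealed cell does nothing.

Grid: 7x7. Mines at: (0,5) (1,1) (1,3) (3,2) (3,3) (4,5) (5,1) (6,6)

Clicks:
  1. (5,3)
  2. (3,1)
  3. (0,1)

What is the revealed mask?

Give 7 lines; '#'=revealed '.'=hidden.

Click 1 (5,3) count=0: revealed 11 new [(4,2) (4,3) (4,4) (5,2) (5,3) (5,4) (5,5) (6,2) (6,3) (6,4) (6,5)] -> total=11
Click 2 (3,1) count=1: revealed 1 new [(3,1)] -> total=12
Click 3 (0,1) count=1: revealed 1 new [(0,1)] -> total=13

Answer: .#.....
.......
.......
.#.....
..###..
..####.
..####.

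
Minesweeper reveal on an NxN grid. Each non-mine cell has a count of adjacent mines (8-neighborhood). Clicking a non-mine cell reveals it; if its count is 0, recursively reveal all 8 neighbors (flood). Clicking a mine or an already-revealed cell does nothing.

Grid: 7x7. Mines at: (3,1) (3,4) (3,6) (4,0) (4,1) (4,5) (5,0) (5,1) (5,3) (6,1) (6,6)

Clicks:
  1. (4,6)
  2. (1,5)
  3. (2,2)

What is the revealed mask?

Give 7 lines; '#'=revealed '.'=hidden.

Click 1 (4,6) count=2: revealed 1 new [(4,6)] -> total=1
Click 2 (1,5) count=0: revealed 21 new [(0,0) (0,1) (0,2) (0,3) (0,4) (0,5) (0,6) (1,0) (1,1) (1,2) (1,3) (1,4) (1,5) (1,6) (2,0) (2,1) (2,2) (2,3) (2,4) (2,5) (2,6)] -> total=22
Click 3 (2,2) count=1: revealed 0 new [(none)] -> total=22

Answer: #######
#######
#######
.......
......#
.......
.......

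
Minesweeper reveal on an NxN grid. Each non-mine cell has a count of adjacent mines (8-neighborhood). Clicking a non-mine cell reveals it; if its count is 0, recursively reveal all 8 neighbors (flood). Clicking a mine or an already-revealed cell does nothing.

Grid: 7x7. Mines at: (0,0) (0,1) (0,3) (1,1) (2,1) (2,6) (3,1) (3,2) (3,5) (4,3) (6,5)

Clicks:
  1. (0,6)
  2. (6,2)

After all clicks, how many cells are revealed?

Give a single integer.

Click 1 (0,6) count=0: revealed 6 new [(0,4) (0,5) (0,6) (1,4) (1,5) (1,6)] -> total=6
Click 2 (6,2) count=0: revealed 13 new [(4,0) (4,1) (4,2) (5,0) (5,1) (5,2) (5,3) (5,4) (6,0) (6,1) (6,2) (6,3) (6,4)] -> total=19

Answer: 19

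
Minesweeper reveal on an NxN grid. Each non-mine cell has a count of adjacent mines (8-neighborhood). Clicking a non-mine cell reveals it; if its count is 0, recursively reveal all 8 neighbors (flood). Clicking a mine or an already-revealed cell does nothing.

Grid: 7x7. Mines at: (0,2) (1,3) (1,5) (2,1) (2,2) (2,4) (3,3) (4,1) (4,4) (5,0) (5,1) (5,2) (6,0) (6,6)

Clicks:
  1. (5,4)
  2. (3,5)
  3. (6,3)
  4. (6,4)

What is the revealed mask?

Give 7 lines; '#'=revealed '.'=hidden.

Answer: .......
.......
.......
.....#.
.......
...###.
...###.

Derivation:
Click 1 (5,4) count=1: revealed 1 new [(5,4)] -> total=1
Click 2 (3,5) count=2: revealed 1 new [(3,5)] -> total=2
Click 3 (6,3) count=1: revealed 1 new [(6,3)] -> total=3
Click 4 (6,4) count=0: revealed 4 new [(5,3) (5,5) (6,4) (6,5)] -> total=7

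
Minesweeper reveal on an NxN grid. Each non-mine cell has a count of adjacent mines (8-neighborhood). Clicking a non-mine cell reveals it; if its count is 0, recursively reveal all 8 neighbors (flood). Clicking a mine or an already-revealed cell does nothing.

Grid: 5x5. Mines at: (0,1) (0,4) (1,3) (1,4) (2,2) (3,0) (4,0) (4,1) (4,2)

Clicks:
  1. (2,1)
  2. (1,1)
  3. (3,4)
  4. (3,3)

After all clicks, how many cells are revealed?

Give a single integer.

Answer: 8

Derivation:
Click 1 (2,1) count=2: revealed 1 new [(2,1)] -> total=1
Click 2 (1,1) count=2: revealed 1 new [(1,1)] -> total=2
Click 3 (3,4) count=0: revealed 6 new [(2,3) (2,4) (3,3) (3,4) (4,3) (4,4)] -> total=8
Click 4 (3,3) count=2: revealed 0 new [(none)] -> total=8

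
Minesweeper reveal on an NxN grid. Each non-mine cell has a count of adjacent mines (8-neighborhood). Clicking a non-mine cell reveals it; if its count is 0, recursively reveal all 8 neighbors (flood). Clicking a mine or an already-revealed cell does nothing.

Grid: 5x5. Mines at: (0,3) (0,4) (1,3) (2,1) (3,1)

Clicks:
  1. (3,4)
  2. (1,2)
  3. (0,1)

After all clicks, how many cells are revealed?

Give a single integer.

Answer: 15

Derivation:
Click 1 (3,4) count=0: revealed 9 new [(2,2) (2,3) (2,4) (3,2) (3,3) (3,4) (4,2) (4,3) (4,4)] -> total=9
Click 2 (1,2) count=3: revealed 1 new [(1,2)] -> total=10
Click 3 (0,1) count=0: revealed 5 new [(0,0) (0,1) (0,2) (1,0) (1,1)] -> total=15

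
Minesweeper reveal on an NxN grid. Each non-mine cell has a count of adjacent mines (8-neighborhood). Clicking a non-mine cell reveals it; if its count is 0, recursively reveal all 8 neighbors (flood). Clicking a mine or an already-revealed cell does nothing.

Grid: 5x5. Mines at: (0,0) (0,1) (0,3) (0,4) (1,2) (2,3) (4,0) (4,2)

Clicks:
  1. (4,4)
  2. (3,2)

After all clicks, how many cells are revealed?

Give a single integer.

Answer: 5

Derivation:
Click 1 (4,4) count=0: revealed 4 new [(3,3) (3,4) (4,3) (4,4)] -> total=4
Click 2 (3,2) count=2: revealed 1 new [(3,2)] -> total=5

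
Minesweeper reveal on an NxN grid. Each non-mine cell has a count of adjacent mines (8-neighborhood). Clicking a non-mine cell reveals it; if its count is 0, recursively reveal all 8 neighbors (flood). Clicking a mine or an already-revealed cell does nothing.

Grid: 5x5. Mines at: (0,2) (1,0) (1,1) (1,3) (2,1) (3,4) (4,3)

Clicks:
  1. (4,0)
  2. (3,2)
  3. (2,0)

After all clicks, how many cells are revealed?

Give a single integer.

Click 1 (4,0) count=0: revealed 6 new [(3,0) (3,1) (3,2) (4,0) (4,1) (4,2)] -> total=6
Click 2 (3,2) count=2: revealed 0 new [(none)] -> total=6
Click 3 (2,0) count=3: revealed 1 new [(2,0)] -> total=7

Answer: 7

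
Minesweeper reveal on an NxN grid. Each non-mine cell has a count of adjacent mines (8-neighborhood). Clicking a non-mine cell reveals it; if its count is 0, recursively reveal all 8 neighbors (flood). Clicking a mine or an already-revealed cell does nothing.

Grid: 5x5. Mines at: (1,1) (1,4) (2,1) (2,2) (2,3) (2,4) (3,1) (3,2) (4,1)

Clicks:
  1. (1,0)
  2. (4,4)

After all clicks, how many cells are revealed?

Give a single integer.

Answer: 5

Derivation:
Click 1 (1,0) count=2: revealed 1 new [(1,0)] -> total=1
Click 2 (4,4) count=0: revealed 4 new [(3,3) (3,4) (4,3) (4,4)] -> total=5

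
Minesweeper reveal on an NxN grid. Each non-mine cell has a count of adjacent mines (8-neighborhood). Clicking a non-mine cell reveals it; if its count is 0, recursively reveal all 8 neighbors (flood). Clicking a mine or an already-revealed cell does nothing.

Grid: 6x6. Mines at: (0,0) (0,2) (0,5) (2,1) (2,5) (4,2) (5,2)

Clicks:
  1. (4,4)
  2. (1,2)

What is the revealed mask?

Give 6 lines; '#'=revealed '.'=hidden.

Click 1 (4,4) count=0: revealed 9 new [(3,3) (3,4) (3,5) (4,3) (4,4) (4,5) (5,3) (5,4) (5,5)] -> total=9
Click 2 (1,2) count=2: revealed 1 new [(1,2)] -> total=10

Answer: ......
..#...
......
...###
...###
...###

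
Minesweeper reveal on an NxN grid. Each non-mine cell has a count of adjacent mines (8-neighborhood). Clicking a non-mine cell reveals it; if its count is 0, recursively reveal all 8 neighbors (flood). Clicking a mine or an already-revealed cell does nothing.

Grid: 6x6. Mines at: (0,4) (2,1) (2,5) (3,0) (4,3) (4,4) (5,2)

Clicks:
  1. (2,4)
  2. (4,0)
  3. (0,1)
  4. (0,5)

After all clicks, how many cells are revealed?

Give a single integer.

Click 1 (2,4) count=1: revealed 1 new [(2,4)] -> total=1
Click 2 (4,0) count=1: revealed 1 new [(4,0)] -> total=2
Click 3 (0,1) count=0: revealed 8 new [(0,0) (0,1) (0,2) (0,3) (1,0) (1,1) (1,2) (1,3)] -> total=10
Click 4 (0,5) count=1: revealed 1 new [(0,5)] -> total=11

Answer: 11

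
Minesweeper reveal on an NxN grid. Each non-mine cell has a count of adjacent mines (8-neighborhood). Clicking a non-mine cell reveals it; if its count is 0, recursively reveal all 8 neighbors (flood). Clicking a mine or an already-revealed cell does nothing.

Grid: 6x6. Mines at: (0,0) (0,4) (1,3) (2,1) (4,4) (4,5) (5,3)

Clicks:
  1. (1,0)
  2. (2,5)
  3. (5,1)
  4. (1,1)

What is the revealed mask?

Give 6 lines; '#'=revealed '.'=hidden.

Click 1 (1,0) count=2: revealed 1 new [(1,0)] -> total=1
Click 2 (2,5) count=0: revealed 6 new [(1,4) (1,5) (2,4) (2,5) (3,4) (3,5)] -> total=7
Click 3 (5,1) count=0: revealed 9 new [(3,0) (3,1) (3,2) (4,0) (4,1) (4,2) (5,0) (5,1) (5,2)] -> total=16
Click 4 (1,1) count=2: revealed 1 new [(1,1)] -> total=17

Answer: ......
##..##
....##
###.##
###...
###...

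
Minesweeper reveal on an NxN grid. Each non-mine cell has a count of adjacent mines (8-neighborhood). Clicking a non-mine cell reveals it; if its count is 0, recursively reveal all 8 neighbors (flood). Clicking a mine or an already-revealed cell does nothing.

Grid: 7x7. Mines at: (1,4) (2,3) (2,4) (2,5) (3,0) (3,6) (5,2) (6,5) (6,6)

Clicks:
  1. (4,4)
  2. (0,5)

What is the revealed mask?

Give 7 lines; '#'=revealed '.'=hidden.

Click 1 (4,4) count=0: revealed 9 new [(3,3) (3,4) (3,5) (4,3) (4,4) (4,5) (5,3) (5,4) (5,5)] -> total=9
Click 2 (0,5) count=1: revealed 1 new [(0,5)] -> total=10

Answer: .....#.
.......
.......
...###.
...###.
...###.
.......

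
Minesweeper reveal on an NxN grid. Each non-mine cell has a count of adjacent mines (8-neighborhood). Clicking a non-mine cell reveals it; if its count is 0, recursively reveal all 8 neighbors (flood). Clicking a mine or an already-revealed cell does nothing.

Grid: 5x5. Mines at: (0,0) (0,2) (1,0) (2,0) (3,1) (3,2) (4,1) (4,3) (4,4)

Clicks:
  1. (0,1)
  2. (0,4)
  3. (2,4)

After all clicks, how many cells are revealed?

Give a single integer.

Answer: 9

Derivation:
Click 1 (0,1) count=3: revealed 1 new [(0,1)] -> total=1
Click 2 (0,4) count=0: revealed 8 new [(0,3) (0,4) (1,3) (1,4) (2,3) (2,4) (3,3) (3,4)] -> total=9
Click 3 (2,4) count=0: revealed 0 new [(none)] -> total=9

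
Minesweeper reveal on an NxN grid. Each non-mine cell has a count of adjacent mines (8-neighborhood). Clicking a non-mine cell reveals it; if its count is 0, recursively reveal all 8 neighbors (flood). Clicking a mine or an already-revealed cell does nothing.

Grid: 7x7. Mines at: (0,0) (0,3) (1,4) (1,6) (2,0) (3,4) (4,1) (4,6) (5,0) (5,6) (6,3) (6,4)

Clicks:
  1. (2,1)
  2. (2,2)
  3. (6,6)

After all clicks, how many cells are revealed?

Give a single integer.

Click 1 (2,1) count=1: revealed 1 new [(2,1)] -> total=1
Click 2 (2,2) count=0: revealed 8 new [(1,1) (1,2) (1,3) (2,2) (2,3) (3,1) (3,2) (3,3)] -> total=9
Click 3 (6,6) count=1: revealed 1 new [(6,6)] -> total=10

Answer: 10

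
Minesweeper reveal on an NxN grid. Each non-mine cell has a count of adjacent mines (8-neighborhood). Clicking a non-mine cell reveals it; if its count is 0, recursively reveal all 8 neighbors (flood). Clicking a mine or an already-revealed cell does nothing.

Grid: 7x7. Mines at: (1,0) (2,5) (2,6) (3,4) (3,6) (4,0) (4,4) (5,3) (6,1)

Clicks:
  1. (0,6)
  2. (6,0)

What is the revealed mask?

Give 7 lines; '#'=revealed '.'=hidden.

Click 1 (0,6) count=0: revealed 22 new [(0,1) (0,2) (0,3) (0,4) (0,5) (0,6) (1,1) (1,2) (1,3) (1,4) (1,5) (1,6) (2,1) (2,2) (2,3) (2,4) (3,1) (3,2) (3,3) (4,1) (4,2) (4,3)] -> total=22
Click 2 (6,0) count=1: revealed 1 new [(6,0)] -> total=23

Answer: .######
.######
.####..
.###...
.###...
.......
#......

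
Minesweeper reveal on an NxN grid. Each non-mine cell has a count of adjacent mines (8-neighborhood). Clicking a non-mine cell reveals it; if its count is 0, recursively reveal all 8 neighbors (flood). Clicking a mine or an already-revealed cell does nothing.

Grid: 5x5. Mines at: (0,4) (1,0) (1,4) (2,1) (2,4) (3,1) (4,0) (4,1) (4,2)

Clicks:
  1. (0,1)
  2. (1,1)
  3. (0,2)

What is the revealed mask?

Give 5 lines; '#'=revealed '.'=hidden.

Click 1 (0,1) count=1: revealed 1 new [(0,1)] -> total=1
Click 2 (1,1) count=2: revealed 1 new [(1,1)] -> total=2
Click 3 (0,2) count=0: revealed 4 new [(0,2) (0,3) (1,2) (1,3)] -> total=6

Answer: .###.
.###.
.....
.....
.....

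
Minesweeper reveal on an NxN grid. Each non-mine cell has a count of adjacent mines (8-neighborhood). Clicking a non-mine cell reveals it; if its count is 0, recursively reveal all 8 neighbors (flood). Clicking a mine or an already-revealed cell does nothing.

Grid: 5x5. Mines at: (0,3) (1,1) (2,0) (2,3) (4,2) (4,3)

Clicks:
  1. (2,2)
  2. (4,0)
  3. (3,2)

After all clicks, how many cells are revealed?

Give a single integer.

Answer: 6

Derivation:
Click 1 (2,2) count=2: revealed 1 new [(2,2)] -> total=1
Click 2 (4,0) count=0: revealed 4 new [(3,0) (3,1) (4,0) (4,1)] -> total=5
Click 3 (3,2) count=3: revealed 1 new [(3,2)] -> total=6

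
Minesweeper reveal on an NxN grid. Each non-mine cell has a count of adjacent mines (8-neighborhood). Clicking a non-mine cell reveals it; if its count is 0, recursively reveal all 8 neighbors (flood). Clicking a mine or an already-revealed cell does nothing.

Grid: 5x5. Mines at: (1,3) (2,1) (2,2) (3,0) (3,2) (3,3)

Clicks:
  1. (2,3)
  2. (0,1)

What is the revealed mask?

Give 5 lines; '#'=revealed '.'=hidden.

Answer: ###..
###..
...#.
.....
.....

Derivation:
Click 1 (2,3) count=4: revealed 1 new [(2,3)] -> total=1
Click 2 (0,1) count=0: revealed 6 new [(0,0) (0,1) (0,2) (1,0) (1,1) (1,2)] -> total=7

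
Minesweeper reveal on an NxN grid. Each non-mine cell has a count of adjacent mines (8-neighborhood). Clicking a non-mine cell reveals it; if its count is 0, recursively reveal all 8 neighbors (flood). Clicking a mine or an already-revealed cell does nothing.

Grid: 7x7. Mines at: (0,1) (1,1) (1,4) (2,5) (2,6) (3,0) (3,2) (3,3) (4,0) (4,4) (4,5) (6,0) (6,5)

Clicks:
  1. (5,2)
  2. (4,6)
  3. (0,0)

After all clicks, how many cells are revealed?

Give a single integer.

Answer: 13

Derivation:
Click 1 (5,2) count=0: revealed 11 new [(4,1) (4,2) (4,3) (5,1) (5,2) (5,3) (5,4) (6,1) (6,2) (6,3) (6,4)] -> total=11
Click 2 (4,6) count=1: revealed 1 new [(4,6)] -> total=12
Click 3 (0,0) count=2: revealed 1 new [(0,0)] -> total=13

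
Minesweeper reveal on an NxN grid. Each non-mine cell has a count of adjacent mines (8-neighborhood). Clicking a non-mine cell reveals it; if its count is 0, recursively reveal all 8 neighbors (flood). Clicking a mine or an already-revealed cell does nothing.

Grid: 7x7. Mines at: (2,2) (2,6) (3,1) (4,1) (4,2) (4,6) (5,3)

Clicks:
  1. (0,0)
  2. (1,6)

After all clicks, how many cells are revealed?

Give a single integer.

Click 1 (0,0) count=0: revealed 25 new [(0,0) (0,1) (0,2) (0,3) (0,4) (0,5) (0,6) (1,0) (1,1) (1,2) (1,3) (1,4) (1,5) (1,6) (2,0) (2,1) (2,3) (2,4) (2,5) (3,3) (3,4) (3,5) (4,3) (4,4) (4,5)] -> total=25
Click 2 (1,6) count=1: revealed 0 new [(none)] -> total=25

Answer: 25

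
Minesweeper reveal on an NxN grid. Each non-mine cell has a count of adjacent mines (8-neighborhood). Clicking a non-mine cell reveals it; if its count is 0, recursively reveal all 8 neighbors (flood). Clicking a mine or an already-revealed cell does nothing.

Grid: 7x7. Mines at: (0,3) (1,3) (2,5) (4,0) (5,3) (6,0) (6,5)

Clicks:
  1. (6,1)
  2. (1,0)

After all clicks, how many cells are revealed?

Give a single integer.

Click 1 (6,1) count=1: revealed 1 new [(6,1)] -> total=1
Click 2 (1,0) count=0: revealed 20 new [(0,0) (0,1) (0,2) (1,0) (1,1) (1,2) (2,0) (2,1) (2,2) (2,3) (2,4) (3,0) (3,1) (3,2) (3,3) (3,4) (4,1) (4,2) (4,3) (4,4)] -> total=21

Answer: 21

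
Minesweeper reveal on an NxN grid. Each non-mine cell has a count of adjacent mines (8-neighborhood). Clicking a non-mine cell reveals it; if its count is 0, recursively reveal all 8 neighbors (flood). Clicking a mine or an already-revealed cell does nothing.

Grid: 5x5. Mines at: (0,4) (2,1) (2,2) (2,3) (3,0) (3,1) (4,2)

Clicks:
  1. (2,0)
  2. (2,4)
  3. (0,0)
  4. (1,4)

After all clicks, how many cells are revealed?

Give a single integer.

Click 1 (2,0) count=3: revealed 1 new [(2,0)] -> total=1
Click 2 (2,4) count=1: revealed 1 new [(2,4)] -> total=2
Click 3 (0,0) count=0: revealed 8 new [(0,0) (0,1) (0,2) (0,3) (1,0) (1,1) (1,2) (1,3)] -> total=10
Click 4 (1,4) count=2: revealed 1 new [(1,4)] -> total=11

Answer: 11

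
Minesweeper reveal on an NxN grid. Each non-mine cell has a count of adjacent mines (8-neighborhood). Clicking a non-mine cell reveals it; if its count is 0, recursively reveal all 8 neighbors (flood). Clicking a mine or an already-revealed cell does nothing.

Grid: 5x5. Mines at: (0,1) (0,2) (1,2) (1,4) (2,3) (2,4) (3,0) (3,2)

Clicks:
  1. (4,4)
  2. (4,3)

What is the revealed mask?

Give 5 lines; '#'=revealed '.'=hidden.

Answer: .....
.....
.....
...##
...##

Derivation:
Click 1 (4,4) count=0: revealed 4 new [(3,3) (3,4) (4,3) (4,4)] -> total=4
Click 2 (4,3) count=1: revealed 0 new [(none)] -> total=4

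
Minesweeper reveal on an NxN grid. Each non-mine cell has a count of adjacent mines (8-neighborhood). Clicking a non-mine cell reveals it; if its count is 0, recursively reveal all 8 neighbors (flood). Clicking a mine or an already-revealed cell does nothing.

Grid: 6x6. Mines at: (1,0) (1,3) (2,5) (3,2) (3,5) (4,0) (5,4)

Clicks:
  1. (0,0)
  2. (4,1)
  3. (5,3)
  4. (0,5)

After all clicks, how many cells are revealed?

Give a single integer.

Click 1 (0,0) count=1: revealed 1 new [(0,0)] -> total=1
Click 2 (4,1) count=2: revealed 1 new [(4,1)] -> total=2
Click 3 (5,3) count=1: revealed 1 new [(5,3)] -> total=3
Click 4 (0,5) count=0: revealed 4 new [(0,4) (0,5) (1,4) (1,5)] -> total=7

Answer: 7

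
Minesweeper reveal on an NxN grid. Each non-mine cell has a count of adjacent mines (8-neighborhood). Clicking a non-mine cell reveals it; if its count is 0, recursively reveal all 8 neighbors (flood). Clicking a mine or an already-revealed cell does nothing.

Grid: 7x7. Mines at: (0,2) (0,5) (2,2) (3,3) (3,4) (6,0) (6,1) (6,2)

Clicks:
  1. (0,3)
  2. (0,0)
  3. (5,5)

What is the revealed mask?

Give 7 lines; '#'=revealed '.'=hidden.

Click 1 (0,3) count=1: revealed 1 new [(0,3)] -> total=1
Click 2 (0,0) count=0: revealed 15 new [(0,0) (0,1) (1,0) (1,1) (2,0) (2,1) (3,0) (3,1) (3,2) (4,0) (4,1) (4,2) (5,0) (5,1) (5,2)] -> total=16
Click 3 (5,5) count=0: revealed 18 new [(1,5) (1,6) (2,5) (2,6) (3,5) (3,6) (4,3) (4,4) (4,5) (4,6) (5,3) (5,4) (5,5) (5,6) (6,3) (6,4) (6,5) (6,6)] -> total=34

Answer: ##.#...
##...##
##...##
###..##
#######
#######
...####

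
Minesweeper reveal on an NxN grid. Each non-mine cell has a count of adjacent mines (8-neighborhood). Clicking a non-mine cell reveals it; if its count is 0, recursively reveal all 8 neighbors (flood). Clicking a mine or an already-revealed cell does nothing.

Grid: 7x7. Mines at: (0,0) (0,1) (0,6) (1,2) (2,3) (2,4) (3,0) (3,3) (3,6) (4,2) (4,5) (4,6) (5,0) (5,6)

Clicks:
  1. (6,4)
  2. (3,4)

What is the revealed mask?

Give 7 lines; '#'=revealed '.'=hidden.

Answer: .......
.......
.......
....#..
.......
.#####.
.#####.

Derivation:
Click 1 (6,4) count=0: revealed 10 new [(5,1) (5,2) (5,3) (5,4) (5,5) (6,1) (6,2) (6,3) (6,4) (6,5)] -> total=10
Click 2 (3,4) count=4: revealed 1 new [(3,4)] -> total=11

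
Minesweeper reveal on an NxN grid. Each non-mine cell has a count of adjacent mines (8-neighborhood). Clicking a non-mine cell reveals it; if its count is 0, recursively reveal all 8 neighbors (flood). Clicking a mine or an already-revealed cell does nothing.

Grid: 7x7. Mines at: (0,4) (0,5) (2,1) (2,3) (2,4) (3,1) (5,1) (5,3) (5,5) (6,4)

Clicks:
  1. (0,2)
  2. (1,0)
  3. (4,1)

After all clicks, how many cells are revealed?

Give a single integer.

Answer: 9

Derivation:
Click 1 (0,2) count=0: revealed 8 new [(0,0) (0,1) (0,2) (0,3) (1,0) (1,1) (1,2) (1,3)] -> total=8
Click 2 (1,0) count=1: revealed 0 new [(none)] -> total=8
Click 3 (4,1) count=2: revealed 1 new [(4,1)] -> total=9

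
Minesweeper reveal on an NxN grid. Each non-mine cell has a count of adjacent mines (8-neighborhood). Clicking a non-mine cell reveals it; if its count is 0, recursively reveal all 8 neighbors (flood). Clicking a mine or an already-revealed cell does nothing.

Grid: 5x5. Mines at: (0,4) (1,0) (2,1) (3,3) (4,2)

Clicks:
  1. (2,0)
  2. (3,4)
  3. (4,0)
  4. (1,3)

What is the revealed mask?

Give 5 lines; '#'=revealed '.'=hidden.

Answer: .....
...#.
#....
##..#
##...

Derivation:
Click 1 (2,0) count=2: revealed 1 new [(2,0)] -> total=1
Click 2 (3,4) count=1: revealed 1 new [(3,4)] -> total=2
Click 3 (4,0) count=0: revealed 4 new [(3,0) (3,1) (4,0) (4,1)] -> total=6
Click 4 (1,3) count=1: revealed 1 new [(1,3)] -> total=7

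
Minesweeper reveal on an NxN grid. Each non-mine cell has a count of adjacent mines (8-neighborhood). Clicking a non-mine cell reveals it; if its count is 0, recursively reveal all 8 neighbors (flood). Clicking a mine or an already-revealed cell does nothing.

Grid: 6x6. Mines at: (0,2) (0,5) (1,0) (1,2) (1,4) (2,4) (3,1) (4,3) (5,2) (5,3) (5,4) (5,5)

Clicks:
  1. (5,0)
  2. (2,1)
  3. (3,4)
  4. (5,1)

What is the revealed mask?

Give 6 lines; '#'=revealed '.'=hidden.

Answer: ......
......
.#....
....#.
##....
##....

Derivation:
Click 1 (5,0) count=0: revealed 4 new [(4,0) (4,1) (5,0) (5,1)] -> total=4
Click 2 (2,1) count=3: revealed 1 new [(2,1)] -> total=5
Click 3 (3,4) count=2: revealed 1 new [(3,4)] -> total=6
Click 4 (5,1) count=1: revealed 0 new [(none)] -> total=6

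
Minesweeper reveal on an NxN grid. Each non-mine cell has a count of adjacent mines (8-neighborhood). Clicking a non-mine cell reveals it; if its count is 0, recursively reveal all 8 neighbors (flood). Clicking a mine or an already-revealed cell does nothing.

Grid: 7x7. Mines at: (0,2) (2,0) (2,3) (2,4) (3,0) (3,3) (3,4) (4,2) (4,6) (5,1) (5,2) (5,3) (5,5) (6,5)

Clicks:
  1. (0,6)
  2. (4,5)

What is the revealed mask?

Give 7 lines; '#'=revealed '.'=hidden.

Answer: ...####
...####
.....##
.....##
.....#.
.......
.......

Derivation:
Click 1 (0,6) count=0: revealed 12 new [(0,3) (0,4) (0,5) (0,6) (1,3) (1,4) (1,5) (1,6) (2,5) (2,6) (3,5) (3,6)] -> total=12
Click 2 (4,5) count=3: revealed 1 new [(4,5)] -> total=13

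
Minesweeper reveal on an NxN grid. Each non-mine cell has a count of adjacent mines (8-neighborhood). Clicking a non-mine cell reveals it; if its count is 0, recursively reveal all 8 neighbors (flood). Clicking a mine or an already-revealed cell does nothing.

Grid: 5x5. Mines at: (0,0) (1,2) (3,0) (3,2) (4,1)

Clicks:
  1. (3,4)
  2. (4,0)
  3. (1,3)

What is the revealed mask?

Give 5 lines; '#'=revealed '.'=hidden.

Click 1 (3,4) count=0: revealed 10 new [(0,3) (0,4) (1,3) (1,4) (2,3) (2,4) (3,3) (3,4) (4,3) (4,4)] -> total=10
Click 2 (4,0) count=2: revealed 1 new [(4,0)] -> total=11
Click 3 (1,3) count=1: revealed 0 new [(none)] -> total=11

Answer: ...##
...##
...##
...##
#..##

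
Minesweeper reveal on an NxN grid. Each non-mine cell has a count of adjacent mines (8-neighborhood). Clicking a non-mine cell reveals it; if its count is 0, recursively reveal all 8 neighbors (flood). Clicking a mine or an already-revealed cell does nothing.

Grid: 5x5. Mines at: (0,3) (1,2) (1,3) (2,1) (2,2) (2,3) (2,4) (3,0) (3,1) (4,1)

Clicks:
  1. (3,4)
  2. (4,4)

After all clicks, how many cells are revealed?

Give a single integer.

Answer: 6

Derivation:
Click 1 (3,4) count=2: revealed 1 new [(3,4)] -> total=1
Click 2 (4,4) count=0: revealed 5 new [(3,2) (3,3) (4,2) (4,3) (4,4)] -> total=6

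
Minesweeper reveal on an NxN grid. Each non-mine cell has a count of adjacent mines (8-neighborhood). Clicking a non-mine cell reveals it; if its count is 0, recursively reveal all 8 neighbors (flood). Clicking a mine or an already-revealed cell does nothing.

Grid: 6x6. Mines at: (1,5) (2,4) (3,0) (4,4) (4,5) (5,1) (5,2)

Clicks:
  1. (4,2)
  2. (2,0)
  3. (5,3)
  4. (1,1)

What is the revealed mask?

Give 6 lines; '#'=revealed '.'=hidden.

Click 1 (4,2) count=2: revealed 1 new [(4,2)] -> total=1
Click 2 (2,0) count=1: revealed 1 new [(2,0)] -> total=2
Click 3 (5,3) count=2: revealed 1 new [(5,3)] -> total=3
Click 4 (1,1) count=0: revealed 18 new [(0,0) (0,1) (0,2) (0,3) (0,4) (1,0) (1,1) (1,2) (1,3) (1,4) (2,1) (2,2) (2,3) (3,1) (3,2) (3,3) (4,1) (4,3)] -> total=21

Answer: #####.
#####.
####..
.###..
.###..
...#..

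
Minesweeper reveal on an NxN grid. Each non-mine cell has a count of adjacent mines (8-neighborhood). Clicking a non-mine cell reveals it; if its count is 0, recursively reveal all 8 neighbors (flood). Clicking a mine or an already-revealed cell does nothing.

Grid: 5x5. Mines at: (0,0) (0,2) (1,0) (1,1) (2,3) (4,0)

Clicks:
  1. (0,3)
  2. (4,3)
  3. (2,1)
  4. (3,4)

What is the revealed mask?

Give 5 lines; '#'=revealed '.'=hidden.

Answer: ...#.
.....
.#...
.####
.####

Derivation:
Click 1 (0,3) count=1: revealed 1 new [(0,3)] -> total=1
Click 2 (4,3) count=0: revealed 8 new [(3,1) (3,2) (3,3) (3,4) (4,1) (4,2) (4,3) (4,4)] -> total=9
Click 3 (2,1) count=2: revealed 1 new [(2,1)] -> total=10
Click 4 (3,4) count=1: revealed 0 new [(none)] -> total=10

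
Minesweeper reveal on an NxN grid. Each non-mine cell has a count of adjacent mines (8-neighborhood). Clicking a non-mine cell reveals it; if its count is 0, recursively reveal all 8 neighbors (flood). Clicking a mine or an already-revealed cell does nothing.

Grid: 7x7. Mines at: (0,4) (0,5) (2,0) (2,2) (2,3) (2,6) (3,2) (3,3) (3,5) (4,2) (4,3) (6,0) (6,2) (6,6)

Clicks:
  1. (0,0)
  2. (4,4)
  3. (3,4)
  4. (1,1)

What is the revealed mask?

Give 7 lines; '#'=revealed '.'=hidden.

Answer: ####...
####...
.......
....#..
....#..
.......
.......

Derivation:
Click 1 (0,0) count=0: revealed 8 new [(0,0) (0,1) (0,2) (0,3) (1,0) (1,1) (1,2) (1,3)] -> total=8
Click 2 (4,4) count=3: revealed 1 new [(4,4)] -> total=9
Click 3 (3,4) count=4: revealed 1 new [(3,4)] -> total=10
Click 4 (1,1) count=2: revealed 0 new [(none)] -> total=10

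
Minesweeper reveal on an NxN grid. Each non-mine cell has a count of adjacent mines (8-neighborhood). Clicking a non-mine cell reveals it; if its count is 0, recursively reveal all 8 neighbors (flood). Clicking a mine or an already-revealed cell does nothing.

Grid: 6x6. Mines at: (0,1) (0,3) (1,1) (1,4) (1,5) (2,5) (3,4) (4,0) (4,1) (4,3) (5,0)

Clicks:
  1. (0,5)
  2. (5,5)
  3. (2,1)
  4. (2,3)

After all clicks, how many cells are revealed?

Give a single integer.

Answer: 7

Derivation:
Click 1 (0,5) count=2: revealed 1 new [(0,5)] -> total=1
Click 2 (5,5) count=0: revealed 4 new [(4,4) (4,5) (5,4) (5,5)] -> total=5
Click 3 (2,1) count=1: revealed 1 new [(2,1)] -> total=6
Click 4 (2,3) count=2: revealed 1 new [(2,3)] -> total=7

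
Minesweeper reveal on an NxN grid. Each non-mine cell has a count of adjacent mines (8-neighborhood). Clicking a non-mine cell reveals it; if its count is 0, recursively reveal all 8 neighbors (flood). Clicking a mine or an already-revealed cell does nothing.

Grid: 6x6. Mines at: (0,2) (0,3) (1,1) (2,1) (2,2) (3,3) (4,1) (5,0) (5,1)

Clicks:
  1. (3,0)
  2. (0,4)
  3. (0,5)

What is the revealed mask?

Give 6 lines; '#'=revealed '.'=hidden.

Answer: ....##
....##
....##
#...##
..####
..####

Derivation:
Click 1 (3,0) count=2: revealed 1 new [(3,0)] -> total=1
Click 2 (0,4) count=1: revealed 1 new [(0,4)] -> total=2
Click 3 (0,5) count=0: revealed 15 new [(0,5) (1,4) (1,5) (2,4) (2,5) (3,4) (3,5) (4,2) (4,3) (4,4) (4,5) (5,2) (5,3) (5,4) (5,5)] -> total=17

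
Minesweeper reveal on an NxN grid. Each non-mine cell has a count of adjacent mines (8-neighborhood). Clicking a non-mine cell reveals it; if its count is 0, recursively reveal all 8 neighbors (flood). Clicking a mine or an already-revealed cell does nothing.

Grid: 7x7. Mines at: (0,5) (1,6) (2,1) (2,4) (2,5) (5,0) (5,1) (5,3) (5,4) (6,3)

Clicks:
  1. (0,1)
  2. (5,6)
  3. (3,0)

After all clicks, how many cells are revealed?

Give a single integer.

Click 1 (0,1) count=0: revealed 10 new [(0,0) (0,1) (0,2) (0,3) (0,4) (1,0) (1,1) (1,2) (1,3) (1,4)] -> total=10
Click 2 (5,6) count=0: revealed 8 new [(3,5) (3,6) (4,5) (4,6) (5,5) (5,6) (6,5) (6,6)] -> total=18
Click 3 (3,0) count=1: revealed 1 new [(3,0)] -> total=19

Answer: 19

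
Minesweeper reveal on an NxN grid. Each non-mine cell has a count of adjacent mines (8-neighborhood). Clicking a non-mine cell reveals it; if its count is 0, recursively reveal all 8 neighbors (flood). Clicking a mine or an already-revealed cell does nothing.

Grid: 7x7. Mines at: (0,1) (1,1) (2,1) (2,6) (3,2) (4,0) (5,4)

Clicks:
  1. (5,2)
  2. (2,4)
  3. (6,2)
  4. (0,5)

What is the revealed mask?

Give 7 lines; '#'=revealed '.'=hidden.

Answer: ..#####
..#####
..####.
...###.
.#####.
####...
####...

Derivation:
Click 1 (5,2) count=0: revealed 11 new [(4,1) (4,2) (4,3) (5,0) (5,1) (5,2) (5,3) (6,0) (6,1) (6,2) (6,3)] -> total=11
Click 2 (2,4) count=0: revealed 19 new [(0,2) (0,3) (0,4) (0,5) (0,6) (1,2) (1,3) (1,4) (1,5) (1,6) (2,2) (2,3) (2,4) (2,5) (3,3) (3,4) (3,5) (4,4) (4,5)] -> total=30
Click 3 (6,2) count=0: revealed 0 new [(none)] -> total=30
Click 4 (0,5) count=0: revealed 0 new [(none)] -> total=30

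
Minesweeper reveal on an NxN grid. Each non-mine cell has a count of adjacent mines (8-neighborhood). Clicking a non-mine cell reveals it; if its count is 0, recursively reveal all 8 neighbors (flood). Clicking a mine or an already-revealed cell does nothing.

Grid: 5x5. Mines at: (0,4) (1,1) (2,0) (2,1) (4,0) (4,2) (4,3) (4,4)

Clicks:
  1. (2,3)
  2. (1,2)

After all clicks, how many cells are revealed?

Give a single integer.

Click 1 (2,3) count=0: revealed 9 new [(1,2) (1,3) (1,4) (2,2) (2,3) (2,4) (3,2) (3,3) (3,4)] -> total=9
Click 2 (1,2) count=2: revealed 0 new [(none)] -> total=9

Answer: 9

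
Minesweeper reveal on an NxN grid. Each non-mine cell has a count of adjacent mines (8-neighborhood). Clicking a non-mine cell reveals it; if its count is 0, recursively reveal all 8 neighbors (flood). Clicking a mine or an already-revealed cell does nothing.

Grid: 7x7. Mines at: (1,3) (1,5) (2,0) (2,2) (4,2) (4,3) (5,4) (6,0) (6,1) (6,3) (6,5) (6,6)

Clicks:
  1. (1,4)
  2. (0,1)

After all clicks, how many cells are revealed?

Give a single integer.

Click 1 (1,4) count=2: revealed 1 new [(1,4)] -> total=1
Click 2 (0,1) count=0: revealed 6 new [(0,0) (0,1) (0,2) (1,0) (1,1) (1,2)] -> total=7

Answer: 7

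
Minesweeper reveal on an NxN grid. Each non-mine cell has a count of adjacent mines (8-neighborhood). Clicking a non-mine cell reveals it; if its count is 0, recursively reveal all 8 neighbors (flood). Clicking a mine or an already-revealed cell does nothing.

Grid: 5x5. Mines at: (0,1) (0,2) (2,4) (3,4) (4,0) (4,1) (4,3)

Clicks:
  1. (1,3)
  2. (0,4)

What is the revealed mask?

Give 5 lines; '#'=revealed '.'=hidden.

Answer: ...##
...##
.....
.....
.....

Derivation:
Click 1 (1,3) count=2: revealed 1 new [(1,3)] -> total=1
Click 2 (0,4) count=0: revealed 3 new [(0,3) (0,4) (1,4)] -> total=4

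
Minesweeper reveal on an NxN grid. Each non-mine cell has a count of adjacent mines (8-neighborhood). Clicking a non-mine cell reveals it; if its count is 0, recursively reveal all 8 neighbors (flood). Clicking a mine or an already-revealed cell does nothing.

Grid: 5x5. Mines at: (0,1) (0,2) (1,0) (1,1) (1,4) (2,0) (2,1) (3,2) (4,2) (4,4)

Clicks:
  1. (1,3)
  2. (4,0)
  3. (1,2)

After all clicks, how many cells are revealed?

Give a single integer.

Click 1 (1,3) count=2: revealed 1 new [(1,3)] -> total=1
Click 2 (4,0) count=0: revealed 4 new [(3,0) (3,1) (4,0) (4,1)] -> total=5
Click 3 (1,2) count=4: revealed 1 new [(1,2)] -> total=6

Answer: 6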